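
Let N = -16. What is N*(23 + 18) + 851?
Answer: 195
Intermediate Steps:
N*(23 + 18) + 851 = -16*(23 + 18) + 851 = -16*41 + 851 = -656 + 851 = 195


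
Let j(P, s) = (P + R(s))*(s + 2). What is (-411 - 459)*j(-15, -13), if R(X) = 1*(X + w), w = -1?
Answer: -277530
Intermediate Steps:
R(X) = -1 + X (R(X) = 1*(X - 1) = 1*(-1 + X) = -1 + X)
j(P, s) = (2 + s)*(-1 + P + s) (j(P, s) = (P + (-1 + s))*(s + 2) = (-1 + P + s)*(2 + s) = (2 + s)*(-1 + P + s))
(-411 - 459)*j(-15, -13) = (-411 - 459)*(-2 - 13 + (-13)**2 + 2*(-15) - 15*(-13)) = -870*(-2 - 13 + 169 - 30 + 195) = -870*319 = -277530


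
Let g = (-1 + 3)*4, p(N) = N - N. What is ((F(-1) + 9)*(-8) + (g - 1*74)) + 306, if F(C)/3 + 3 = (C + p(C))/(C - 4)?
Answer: 1176/5 ≈ 235.20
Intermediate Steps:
p(N) = 0
F(C) = -9 + 3*C/(-4 + C) (F(C) = -9 + 3*((C + 0)/(C - 4)) = -9 + 3*(C/(-4 + C)) = -9 + 3*C/(-4 + C))
g = 8 (g = 2*4 = 8)
((F(-1) + 9)*(-8) + (g - 1*74)) + 306 = ((6*(6 - 1*(-1))/(-4 - 1) + 9)*(-8) + (8 - 1*74)) + 306 = ((6*(6 + 1)/(-5) + 9)*(-8) + (8 - 74)) + 306 = ((6*(-⅕)*7 + 9)*(-8) - 66) + 306 = ((-42/5 + 9)*(-8) - 66) + 306 = ((⅗)*(-8) - 66) + 306 = (-24/5 - 66) + 306 = -354/5 + 306 = 1176/5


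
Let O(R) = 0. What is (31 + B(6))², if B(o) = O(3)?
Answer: 961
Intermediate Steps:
B(o) = 0
(31 + B(6))² = (31 + 0)² = 31² = 961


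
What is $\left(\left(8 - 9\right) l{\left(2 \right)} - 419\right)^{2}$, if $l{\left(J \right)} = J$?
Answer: $177241$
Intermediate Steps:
$\left(\left(8 - 9\right) l{\left(2 \right)} - 419\right)^{2} = \left(\left(8 - 9\right) 2 - 419\right)^{2} = \left(\left(-1\right) 2 - 419\right)^{2} = \left(-2 - 419\right)^{2} = \left(-421\right)^{2} = 177241$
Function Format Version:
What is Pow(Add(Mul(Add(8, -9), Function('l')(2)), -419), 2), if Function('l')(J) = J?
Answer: 177241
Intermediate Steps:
Pow(Add(Mul(Add(8, -9), Function('l')(2)), -419), 2) = Pow(Add(Mul(Add(8, -9), 2), -419), 2) = Pow(Add(Mul(-1, 2), -419), 2) = Pow(Add(-2, -419), 2) = Pow(-421, 2) = 177241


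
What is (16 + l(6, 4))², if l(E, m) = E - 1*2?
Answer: 400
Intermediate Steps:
l(E, m) = -2 + E (l(E, m) = E - 2 = -2 + E)
(16 + l(6, 4))² = (16 + (-2 + 6))² = (16 + 4)² = 20² = 400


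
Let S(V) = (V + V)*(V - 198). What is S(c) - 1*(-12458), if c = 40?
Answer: -182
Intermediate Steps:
S(V) = 2*V*(-198 + V) (S(V) = (2*V)*(-198 + V) = 2*V*(-198 + V))
S(c) - 1*(-12458) = 2*40*(-198 + 40) - 1*(-12458) = 2*40*(-158) + 12458 = -12640 + 12458 = -182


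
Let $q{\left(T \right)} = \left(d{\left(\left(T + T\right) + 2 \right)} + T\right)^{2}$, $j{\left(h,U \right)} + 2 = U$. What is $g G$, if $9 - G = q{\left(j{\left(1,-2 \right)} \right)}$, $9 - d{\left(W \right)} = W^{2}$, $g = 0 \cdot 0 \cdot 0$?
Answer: $0$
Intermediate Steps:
$j{\left(h,U \right)} = -2 + U$
$g = 0$ ($g = 0 \cdot 0 = 0$)
$d{\left(W \right)} = 9 - W^{2}$
$q{\left(T \right)} = \left(9 + T - \left(2 + 2 T\right)^{2}\right)^{2}$ ($q{\left(T \right)} = \left(\left(9 - \left(\left(T + T\right) + 2\right)^{2}\right) + T\right)^{2} = \left(\left(9 - \left(2 T + 2\right)^{2}\right) + T\right)^{2} = \left(\left(9 - \left(2 + 2 T\right)^{2}\right) + T\right)^{2} = \left(9 + T - \left(2 + 2 T\right)^{2}\right)^{2}$)
$G = -952$ ($G = 9 - \left(9 - 4 - 4 \left(1 - 4\right)^{2}\right)^{2} = 9 - \left(9 - 4 - 4 \left(-3\right)^{2}\right)^{2} = 9 - \left(9 - 4 - 36\right)^{2} = 9 - \left(-31\right)^{2} = 9 - 961 = -952$)
$g G = 0 \left(-952\right) = 0$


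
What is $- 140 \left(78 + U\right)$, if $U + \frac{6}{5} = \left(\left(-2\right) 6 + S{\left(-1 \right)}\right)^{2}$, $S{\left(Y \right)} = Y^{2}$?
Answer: $-27692$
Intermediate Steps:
$U = \frac{599}{5}$ ($U = - \frac{6}{5} + \left(\left(-2\right) 6 + \left(-1\right)^{2}\right)^{2} = - \frac{6}{5} + \left(-12 + 1\right)^{2} = - \frac{6}{5} + \left(-11\right)^{2} = - \frac{6}{5} + 121 = \frac{599}{5} \approx 119.8$)
$- 140 \left(78 + U\right) = - 140 \left(78 + \frac{599}{5}\right) = \left(-140\right) \frac{989}{5} = -27692$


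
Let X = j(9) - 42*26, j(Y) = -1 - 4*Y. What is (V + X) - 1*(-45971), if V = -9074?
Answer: 35768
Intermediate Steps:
X = -1129 (X = (-1 - 4*9) - 42*26 = (-1 - 36) - 1092 = -37 - 1092 = -1129)
(V + X) - 1*(-45971) = (-9074 - 1129) - 1*(-45971) = -10203 + 45971 = 35768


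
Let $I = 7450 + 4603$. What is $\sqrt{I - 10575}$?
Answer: $\sqrt{1478} \approx 38.445$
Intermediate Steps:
$I = 12053$
$\sqrt{I - 10575} = \sqrt{12053 - 10575} = \sqrt{1478}$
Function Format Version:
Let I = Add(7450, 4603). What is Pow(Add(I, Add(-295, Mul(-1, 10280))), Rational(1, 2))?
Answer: Pow(1478, Rational(1, 2)) ≈ 38.445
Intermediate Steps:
I = 12053
Pow(Add(I, Add(-295, Mul(-1, 10280))), Rational(1, 2)) = Pow(Add(12053, Add(-295, Mul(-1, 10280))), Rational(1, 2)) = Pow(Add(12053, Add(-295, -10280)), Rational(1, 2)) = Pow(Add(12053, -10575), Rational(1, 2)) = Pow(1478, Rational(1, 2))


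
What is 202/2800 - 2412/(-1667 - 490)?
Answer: 1198219/1006600 ≈ 1.1904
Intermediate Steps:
202/2800 - 2412/(-1667 - 490) = 202*(1/2800) - 2412/(-2157) = 101/1400 - 2412*(-1/2157) = 101/1400 + 804/719 = 1198219/1006600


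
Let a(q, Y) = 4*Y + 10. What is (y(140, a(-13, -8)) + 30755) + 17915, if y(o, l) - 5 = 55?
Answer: 48730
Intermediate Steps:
a(q, Y) = 10 + 4*Y
y(o, l) = 60 (y(o, l) = 5 + 55 = 60)
(y(140, a(-13, -8)) + 30755) + 17915 = (60 + 30755) + 17915 = 30815 + 17915 = 48730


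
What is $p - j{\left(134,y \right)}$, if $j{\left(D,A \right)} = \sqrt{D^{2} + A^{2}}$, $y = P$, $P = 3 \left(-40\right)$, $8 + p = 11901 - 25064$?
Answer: $-13171 - 2 \sqrt{8089} \approx -13351.0$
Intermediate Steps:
$p = -13171$ ($p = -8 + \left(11901 - 25064\right) = -8 - 13163 = -13171$)
$P = -120$
$y = -120$
$j{\left(D,A \right)} = \sqrt{A^{2} + D^{2}}$
$p - j{\left(134,y \right)} = -13171 - \sqrt{\left(-120\right)^{2} + 134^{2}} = -13171 - \sqrt{14400 + 17956} = -13171 - \sqrt{32356} = -13171 - 2 \sqrt{8089}$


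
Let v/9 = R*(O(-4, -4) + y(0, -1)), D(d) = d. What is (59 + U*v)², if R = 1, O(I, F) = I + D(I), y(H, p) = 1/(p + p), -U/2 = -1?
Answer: 8836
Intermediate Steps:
U = 2 (U = -2*(-1) = 2)
y(H, p) = 1/(2*p)
O(I, F) = 2*I (O(I, F) = I + I = 2*I)
v = -153/2 (v = 9*(1*(2*(-4) + (½)/(-1))) = 9*(1*(-8 + (½)*(-1))) = 9*(1*(-8 - ½)) = 9*(1*(-17/2)) = 9*(-17/2) = -153/2 ≈ -76.500)
(59 + U*v)² = (59 + 2*(-153/2))² = (59 - 153)² = (-94)² = 8836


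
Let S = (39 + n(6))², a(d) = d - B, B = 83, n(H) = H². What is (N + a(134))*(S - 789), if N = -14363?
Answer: -69212832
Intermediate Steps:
a(d) = -83 + d (a(d) = d - 1*83 = d - 83 = -83 + d)
S = 5625 (S = (39 + 6²)² = (39 + 36)² = 75² = 5625)
(N + a(134))*(S - 789) = (-14363 + (-83 + 134))*(5625 - 789) = (-14363 + 51)*4836 = -14312*4836 = -69212832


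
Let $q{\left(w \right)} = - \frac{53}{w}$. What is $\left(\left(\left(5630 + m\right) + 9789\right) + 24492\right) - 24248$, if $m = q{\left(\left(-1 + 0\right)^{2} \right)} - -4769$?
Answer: $20379$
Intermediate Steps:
$m = 4716$ ($m = - \frac{53}{\left(-1 + 0\right)^{2}} - -4769 = - \frac{53}{\left(-1\right)^{2}} + 4769 = - \frac{53}{1} + 4769 = \left(-53\right) 1 + 4769 = -53 + 4769 = 4716$)
$\left(\left(\left(5630 + m\right) + 9789\right) + 24492\right) - 24248 = \left(\left(\left(5630 + 4716\right) + 9789\right) + 24492\right) - 24248 = \left(\left(10346 + 9789\right) + 24492\right) - 24248 = \left(20135 + 24492\right) - 24248 = 44627 - 24248 = 20379$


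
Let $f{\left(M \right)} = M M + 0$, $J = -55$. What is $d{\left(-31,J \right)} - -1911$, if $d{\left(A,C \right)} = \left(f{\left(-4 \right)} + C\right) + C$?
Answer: $1817$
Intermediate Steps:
$f{\left(M \right)} = M^{2}$ ($f{\left(M \right)} = M^{2} + 0 = M^{2}$)
$d{\left(A,C \right)} = 16 + 2 C$ ($d{\left(A,C \right)} = \left(\left(-4\right)^{2} + C\right) + C = \left(16 + C\right) + C = 16 + 2 C$)
$d{\left(-31,J \right)} - -1911 = \left(16 + 2 \left(-55\right)\right) - -1911 = \left(16 - 110\right) + 1911 = -94 + 1911 = 1817$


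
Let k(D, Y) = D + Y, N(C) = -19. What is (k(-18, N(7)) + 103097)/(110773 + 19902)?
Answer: 20612/26135 ≈ 0.78867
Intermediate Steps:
(k(-18, N(7)) + 103097)/(110773 + 19902) = ((-18 - 19) + 103097)/(110773 + 19902) = (-37 + 103097)/130675 = 103060*(1/130675) = 20612/26135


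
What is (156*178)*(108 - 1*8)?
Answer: 2776800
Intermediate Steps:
(156*178)*(108 - 1*8) = 27768*(108 - 8) = 27768*100 = 2776800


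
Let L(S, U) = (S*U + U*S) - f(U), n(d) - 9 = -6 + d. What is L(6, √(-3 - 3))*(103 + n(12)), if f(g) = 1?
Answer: -118 + 1416*I*√6 ≈ -118.0 + 3468.5*I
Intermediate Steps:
n(d) = 3 + d (n(d) = 9 + (-6 + d) = 3 + d)
L(S, U) = -1 + 2*S*U (L(S, U) = (S*U + U*S) - 1*1 = (S*U + S*U) - 1 = 2*S*U - 1 = -1 + 2*S*U)
L(6, √(-3 - 3))*(103 + n(12)) = (-1 + 2*6*√(-3 - 3))*(103 + (3 + 12)) = (-1 + 2*6*√(-6))*(103 + 15) = (-1 + 2*6*(I*√6))*118 = (-1 + 12*I*√6)*118 = -118 + 1416*I*√6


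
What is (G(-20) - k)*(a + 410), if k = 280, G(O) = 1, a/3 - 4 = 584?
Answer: -606546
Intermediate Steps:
a = 1764 (a = 12 + 3*584 = 12 + 1752 = 1764)
(G(-20) - k)*(a + 410) = (1 - 1*280)*(1764 + 410) = (1 - 280)*2174 = -279*2174 = -606546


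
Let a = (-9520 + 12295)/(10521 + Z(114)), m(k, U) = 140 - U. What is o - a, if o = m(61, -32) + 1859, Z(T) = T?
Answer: 1439794/709 ≈ 2030.7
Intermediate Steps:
o = 2031 (o = (140 - 1*(-32)) + 1859 = (140 + 32) + 1859 = 172 + 1859 = 2031)
a = 185/709 (a = (-9520 + 12295)/(10521 + 114) = 2775/10635 = 2775*(1/10635) = 185/709 ≈ 0.26093)
o - a = 2031 - 1*185/709 = 2031 - 185/709 = 1439794/709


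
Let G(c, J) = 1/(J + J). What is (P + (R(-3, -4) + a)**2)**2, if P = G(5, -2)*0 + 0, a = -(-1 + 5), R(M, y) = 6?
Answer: 16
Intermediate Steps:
G(c, J) = 1/(2*J)
a = -4 (a = -1*4 = -4)
P = 0 (P = ((1/2)/(-2))*0 + 0 = ((1/2)*(-1/2))*0 + 0 = -1/4*0 + 0 = 0 + 0 = 0)
(P + (R(-3, -4) + a)**2)**2 = (0 + (6 - 4)**2)**2 = (0 + 2**2)**2 = (0 + 4)**2 = 4**2 = 16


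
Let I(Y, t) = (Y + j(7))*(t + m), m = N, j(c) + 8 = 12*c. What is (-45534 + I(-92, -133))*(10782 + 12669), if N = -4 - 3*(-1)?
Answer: -1017538890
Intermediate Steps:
j(c) = -8 + 12*c
N = -1 (N = -4 + 3 = -1)
m = -1
I(Y, t) = (-1 + t)*(76 + Y) (I(Y, t) = (Y + (-8 + 12*7))*(t - 1) = (Y + (-8 + 84))*(-1 + t) = (Y + 76)*(-1 + t) = (76 + Y)*(-1 + t) = (-1 + t)*(76 + Y))
(-45534 + I(-92, -133))*(10782 + 12669) = (-45534 + (-76 - 1*(-92) + 76*(-133) - 92*(-133)))*(10782 + 12669) = (-45534 + (-76 + 92 - 10108 + 12236))*23451 = (-45534 + 2144)*23451 = -43390*23451 = -1017538890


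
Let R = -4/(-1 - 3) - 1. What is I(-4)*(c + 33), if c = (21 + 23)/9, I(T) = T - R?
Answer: -1364/9 ≈ -151.56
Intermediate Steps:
R = 0 (R = -4/(-4) - 1 = -4*(-1/4) - 1 = 1 - 1 = 0)
I(T) = T (I(T) = T - 1*0 = T + 0 = T)
c = 44/9 (c = 44*(1/9) = 44/9 ≈ 4.8889)
I(-4)*(c + 33) = -4*(44/9 + 33) = -4*341/9 = -1364/9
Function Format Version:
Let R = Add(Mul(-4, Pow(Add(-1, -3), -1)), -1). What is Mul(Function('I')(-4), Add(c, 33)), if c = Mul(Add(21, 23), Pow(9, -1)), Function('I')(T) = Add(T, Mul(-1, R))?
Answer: Rational(-1364, 9) ≈ -151.56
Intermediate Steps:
R = 0 (R = Add(Mul(-4, Pow(-4, -1)), -1) = Add(Mul(-4, Rational(-1, 4)), -1) = Add(1, -1) = 0)
Function('I')(T) = T (Function('I')(T) = Add(T, Mul(-1, 0)) = Add(T, 0) = T)
c = Rational(44, 9) (c = Mul(44, Rational(1, 9)) = Rational(44, 9) ≈ 4.8889)
Mul(Function('I')(-4), Add(c, 33)) = Mul(-4, Add(Rational(44, 9), 33)) = Mul(-4, Rational(341, 9)) = Rational(-1364, 9)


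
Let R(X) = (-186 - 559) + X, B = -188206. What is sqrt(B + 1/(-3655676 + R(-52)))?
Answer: I*sqrt(2516275600081452647)/3656473 ≈ 433.83*I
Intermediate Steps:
R(X) = -745 + X
sqrt(B + 1/(-3655676 + R(-52))) = sqrt(-188206 + 1/(-3655676 + (-745 - 52))) = sqrt(-188206 + 1/(-3655676 - 797)) = sqrt(-188206 + 1/(-3656473)) = sqrt(-188206 - 1/3656473) = sqrt(-688170157439/3656473) = I*sqrt(2516275600081452647)/3656473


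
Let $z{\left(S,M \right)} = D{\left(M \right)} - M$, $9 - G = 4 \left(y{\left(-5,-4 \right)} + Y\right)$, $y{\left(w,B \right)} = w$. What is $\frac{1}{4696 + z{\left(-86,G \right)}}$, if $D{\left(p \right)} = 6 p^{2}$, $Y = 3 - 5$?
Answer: $\frac{1}{12873} \approx 7.7682 \cdot 10^{-5}$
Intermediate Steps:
$Y = -2$
$G = 37$ ($G = 9 - 4 \left(-5 - 2\right) = 9 - 4 \left(-7\right) = 9 - -28 = 9 + 28 = 37$)
$z{\left(S,M \right)} = - M + 6 M^{2}$ ($z{\left(S,M \right)} = 6 M^{2} - M = - M + 6 M^{2}$)
$\frac{1}{4696 + z{\left(-86,G \right)}} = \frac{1}{4696 + 37 \left(-1 + 6 \cdot 37\right)} = \frac{1}{4696 + 37 \left(-1 + 222\right)} = \frac{1}{4696 + 37 \cdot 221} = \frac{1}{4696 + 8177} = \frac{1}{12873}$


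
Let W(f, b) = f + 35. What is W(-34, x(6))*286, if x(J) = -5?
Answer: 286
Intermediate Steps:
W(f, b) = 35 + f
W(-34, x(6))*286 = (35 - 34)*286 = 1*286 = 286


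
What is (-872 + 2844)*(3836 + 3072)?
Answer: 13622576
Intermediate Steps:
(-872 + 2844)*(3836 + 3072) = 1972*6908 = 13622576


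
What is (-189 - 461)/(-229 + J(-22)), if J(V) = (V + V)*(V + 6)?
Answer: -26/19 ≈ -1.3684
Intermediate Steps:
J(V) = 2*V*(6 + V) (J(V) = (2*V)*(6 + V) = 2*V*(6 + V))
(-189 - 461)/(-229 + J(-22)) = (-189 - 461)/(-229 + 2*(-22)*(6 - 22)) = -650/(-229 + 2*(-22)*(-16)) = -650/(-229 + 704) = -650/475 = -650*1/475 = -26/19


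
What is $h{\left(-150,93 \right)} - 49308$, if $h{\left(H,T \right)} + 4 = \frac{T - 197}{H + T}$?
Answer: $- \frac{2810680}{57} \approx -49310.0$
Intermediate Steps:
$h{\left(H,T \right)} = -4 + \frac{-197 + T}{H + T}$ ($h{\left(H,T \right)} = -4 + \frac{T - 197}{H + T} = -4 + \frac{-197 + T}{H + T}$)
$h{\left(-150,93 \right)} - 49308 = \frac{-197 - -600 - 279}{-150 + 93} - 49308 = \frac{-197 + 600 - 279}{-57} - 49308 = \left(- \frac{1}{57}\right) 124 - 49308 = - \frac{124}{57} - 49308 = - \frac{2810680}{57}$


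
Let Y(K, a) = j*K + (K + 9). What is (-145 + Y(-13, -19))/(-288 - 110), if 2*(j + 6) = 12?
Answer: 149/398 ≈ 0.37437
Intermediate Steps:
j = 0 (j = -6 + (½)*12 = -6 + 6 = 0)
Y(K, a) = 9 + K (Y(K, a) = 0*K + (K + 9) = 0 + (9 + K) = 9 + K)
(-145 + Y(-13, -19))/(-288 - 110) = (-145 + (9 - 13))/(-288 - 110) = (-145 - 4)/(-398) = -149*(-1/398) = 149/398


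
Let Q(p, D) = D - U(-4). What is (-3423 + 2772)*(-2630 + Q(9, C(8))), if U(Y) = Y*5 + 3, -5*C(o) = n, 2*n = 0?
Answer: 1701063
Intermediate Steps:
n = 0 (n = (½)*0 = 0)
C(o) = 0 (C(o) = -⅕*0 = 0)
U(Y) = 3 + 5*Y (U(Y) = 5*Y + 3 = 3 + 5*Y)
Q(p, D) = 17 + D (Q(p, D) = D - (3 + 5*(-4)) = D - (3 - 20) = D - 1*(-17) = D + 17 = 17 + D)
(-3423 + 2772)*(-2630 + Q(9, C(8))) = (-3423 + 2772)*(-2630 + (17 + 0)) = -651*(-2630 + 17) = -651*(-2613) = 1701063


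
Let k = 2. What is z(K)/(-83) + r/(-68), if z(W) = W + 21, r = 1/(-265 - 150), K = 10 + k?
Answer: -11219/28220 ≈ -0.39755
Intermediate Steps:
K = 12 (K = 10 + 2 = 12)
r = -1/415 (r = 1/(-415) = -1/415 ≈ -0.0024096)
z(W) = 21 + W
z(K)/(-83) + r/(-68) = (21 + 12)/(-83) - 1/415/(-68) = 33*(-1/83) - 1/415*(-1/68) = -33/83 + 1/28220 = -11219/28220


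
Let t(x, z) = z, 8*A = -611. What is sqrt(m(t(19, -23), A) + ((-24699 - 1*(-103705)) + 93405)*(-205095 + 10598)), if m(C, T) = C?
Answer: 3*I*sqrt(3725935810) ≈ 1.8312e+5*I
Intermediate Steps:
A = -611/8 (A = (1/8)*(-611) = -611/8 ≈ -76.375)
sqrt(m(t(19, -23), A) + ((-24699 - 1*(-103705)) + 93405)*(-205095 + 10598)) = sqrt(-23 + ((-24699 - 1*(-103705)) + 93405)*(-205095 + 10598)) = sqrt(-23 + ((-24699 + 103705) + 93405)*(-194497)) = sqrt(-23 + (79006 + 93405)*(-194497)) = sqrt(-23 + 172411*(-194497)) = sqrt(-23 - 33533422267) = sqrt(-33533422290) = 3*I*sqrt(3725935810)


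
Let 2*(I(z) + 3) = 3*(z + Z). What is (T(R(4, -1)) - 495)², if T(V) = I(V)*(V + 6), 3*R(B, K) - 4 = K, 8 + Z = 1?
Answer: 335241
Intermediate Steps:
Z = -7 (Z = -8 + 1 = -7)
R(B, K) = 4/3 + K/3
I(z) = -27/2 + 3*z/2 (I(z) = -3 + (3*(z - 7))/2 = -3 + (3*(-7 + z))/2 = -3 + (-21 + 3*z)/2 = -3 + (-21/2 + 3*z/2) = -27/2 + 3*z/2)
T(V) = (6 + V)*(-27/2 + 3*V/2) (T(V) = (-27/2 + 3*V/2)*(V + 6) = (-27/2 + 3*V/2)*(6 + V) = (6 + V)*(-27/2 + 3*V/2))
(T(R(4, -1)) - 495)² = (3*(-9 + (4/3 + (⅓)*(-1)))*(6 + (4/3 + (⅓)*(-1)))/2 - 495)² = (3*(-9 + (4/3 - ⅓))*(6 + (4/3 - ⅓))/2 - 495)² = (3*(-9 + 1)*(6 + 1)/2 - 495)² = ((3/2)*(-8)*7 - 495)² = (-84 - 495)² = (-579)² = 335241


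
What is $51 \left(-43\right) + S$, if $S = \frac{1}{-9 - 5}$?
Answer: $- \frac{30703}{14} \approx -2193.1$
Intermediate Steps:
$S = - \frac{1}{14}$ ($S = \frac{1}{-14} = - \frac{1}{14} \approx -0.071429$)
$51 \left(-43\right) + S = 51 \left(-43\right) - \frac{1}{14} = -2193 - \frac{1}{14} = - \frac{30703}{14}$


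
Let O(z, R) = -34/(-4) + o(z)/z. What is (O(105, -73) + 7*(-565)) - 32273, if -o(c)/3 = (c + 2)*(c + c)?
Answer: -73723/2 ≈ -36862.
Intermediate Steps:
o(c) = -6*c*(2 + c) (o(c) = -3*(c + 2)*(c + c) = -3*(2 + c)*2*c = -6*c*(2 + c))
O(z, R) = -7/2 - 6*z (O(z, R) = -34/(-4) + (-6*z*(2 + z))/z = -34*(-1/4) + (-12 - 6*z) = 17/2 + (-12 - 6*z) = -7/2 - 6*z)
(O(105, -73) + 7*(-565)) - 32273 = ((-7/2 - 6*105) + 7*(-565)) - 32273 = ((-7/2 - 630) - 3955) - 32273 = (-1267/2 - 3955) - 32273 = -9177/2 - 32273 = -73723/2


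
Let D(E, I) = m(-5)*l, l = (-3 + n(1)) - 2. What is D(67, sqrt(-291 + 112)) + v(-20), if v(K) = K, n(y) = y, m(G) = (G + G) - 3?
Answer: 32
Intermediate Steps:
m(G) = -3 + 2*G (m(G) = 2*G - 3 = -3 + 2*G)
l = -4 (l = (-3 + 1) - 2 = -2 - 2 = -4)
D(E, I) = 52 (D(E, I) = (-3 + 2*(-5))*(-4) = (-3 - 10)*(-4) = -13*(-4) = 52)
D(67, sqrt(-291 + 112)) + v(-20) = 52 - 20 = 32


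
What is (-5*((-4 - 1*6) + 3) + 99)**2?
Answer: 17956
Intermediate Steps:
(-5*((-4 - 1*6) + 3) + 99)**2 = (-5*((-4 - 6) + 3) + 99)**2 = (-5*(-10 + 3) + 99)**2 = (-5*(-7) + 99)**2 = (35 + 99)**2 = 134**2 = 17956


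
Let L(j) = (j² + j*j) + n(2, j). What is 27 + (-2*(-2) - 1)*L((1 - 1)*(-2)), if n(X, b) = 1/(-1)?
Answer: 24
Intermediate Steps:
n(X, b) = -1
L(j) = -1 + 2*j² (L(j) = (j² + j*j) - 1 = (j² + j²) - 1 = 2*j² - 1 = -1 + 2*j²)
27 + (-2*(-2) - 1)*L((1 - 1)*(-2)) = 27 + (-2*(-2) - 1)*(-1 + 2*((1 - 1)*(-2))²) = 27 + (4 - 1)*(-1 + 2*(0*(-2))²) = 27 + 3*(-1 + 2*0²) = 27 + 3*(-1 + 2*0) = 27 + 3*(-1 + 0) = 27 + 3*(-1) = 27 - 3 = 24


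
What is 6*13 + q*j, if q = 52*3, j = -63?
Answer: -9750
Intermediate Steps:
q = 156
6*13 + q*j = 6*13 + 156*(-63) = 78 - 9828 = -9750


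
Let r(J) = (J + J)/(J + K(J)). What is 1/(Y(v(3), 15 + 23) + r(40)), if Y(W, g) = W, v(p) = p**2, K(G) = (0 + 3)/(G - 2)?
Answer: 1523/16747 ≈ 0.090942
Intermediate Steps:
K(G) = 3/(-2 + G)
r(J) = 2*J/(J + 3/(-2 + J)) (r(J) = (J + J)/(J + 3/(-2 + J)) = (2*J)/(J + 3/(-2 + J)) = 2*J/(J + 3/(-2 + J)))
1/(Y(v(3), 15 + 23) + r(40)) = 1/(3**2 + 2*40*(-2 + 40)/(3 + 40*(-2 + 40))) = 1/(9 + 2*40*38/(3 + 40*38)) = 1/(9 + 2*40*38/(3 + 1520)) = 1/(9 + 2*40*38/1523) = 1/(9 + 2*40*(1/1523)*38) = 1/(9 + 3040/1523) = 1/(16747/1523) = 1523/16747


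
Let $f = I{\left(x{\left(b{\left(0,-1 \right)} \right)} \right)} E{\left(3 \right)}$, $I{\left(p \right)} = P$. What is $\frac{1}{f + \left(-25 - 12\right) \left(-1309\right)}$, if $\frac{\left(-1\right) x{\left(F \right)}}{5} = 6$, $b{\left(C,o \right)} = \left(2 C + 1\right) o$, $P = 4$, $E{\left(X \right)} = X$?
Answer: $\frac{1}{48445} \approx 2.0642 \cdot 10^{-5}$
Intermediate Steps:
$b{\left(C,o \right)} = o \left(1 + 2 C\right)$ ($b{\left(C,o \right)} = \left(1 + 2 C\right) o = o \left(1 + 2 C\right)$)
$x{\left(F \right)} = -30$ ($x{\left(F \right)} = \left(-5\right) 6 = -30$)
$I{\left(p \right)} = 4$
$f = 12$ ($f = 4 \cdot 3 = 12$)
$\frac{1}{f + \left(-25 - 12\right) \left(-1309\right)} = \frac{1}{12 + \left(-25 - 12\right) \left(-1309\right)} = \frac{1}{12 - -48433} = \frac{1}{12 + 48433} = \frac{1}{48445}$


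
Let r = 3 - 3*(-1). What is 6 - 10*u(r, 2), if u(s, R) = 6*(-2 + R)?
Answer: 6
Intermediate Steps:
r = 6 (r = 3 - 1*(-3) = 3 + 3 = 6)
u(s, R) = -12 + 6*R
6 - 10*u(r, 2) = 6 - 10*(-12 + 6*2) = 6 - 10*(-12 + 12) = 6 - 10*0 = 6 + 0 = 6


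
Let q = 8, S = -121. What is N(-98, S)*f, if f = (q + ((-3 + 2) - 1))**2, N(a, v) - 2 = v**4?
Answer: 7716919788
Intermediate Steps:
N(a, v) = 2 + v**4
f = 36 (f = (8 + ((-3 + 2) - 1))**2 = (8 + (-1 - 1))**2 = (8 - 2)**2 = 6**2 = 36)
N(-98, S)*f = (2 + (-121)**4)*36 = (2 + 214358881)*36 = 214358883*36 = 7716919788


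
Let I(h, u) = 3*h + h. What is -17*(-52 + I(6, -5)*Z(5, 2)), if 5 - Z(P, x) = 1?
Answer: -748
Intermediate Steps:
I(h, u) = 4*h
Z(P, x) = 4 (Z(P, x) = 5 - 1*1 = 5 - 1 = 4)
-17*(-52 + I(6, -5)*Z(5, 2)) = -17*(-52 + (4*6)*4) = -17*(-52 + 24*4) = -17*(-52 + 96) = -17*44 = -748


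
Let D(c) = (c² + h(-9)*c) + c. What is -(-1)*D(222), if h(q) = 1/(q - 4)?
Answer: 643356/13 ≈ 49489.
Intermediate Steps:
h(q) = 1/(-4 + q)
D(c) = c² + 12*c/13 (D(c) = (c² + c/(-4 - 9)) + c = (c² + c/(-13)) + c = (c² - c/13) + c = c² + 12*c/13)
-(-1)*D(222) = -(-1)*(1/13)*222*(12 + 13*222) = -(-1)*(1/13)*222*(12 + 2886) = -(-1)*(1/13)*222*2898 = -(-1)*643356/13 = -1*(-643356/13) = 643356/13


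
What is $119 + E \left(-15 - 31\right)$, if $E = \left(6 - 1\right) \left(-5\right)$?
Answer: $1269$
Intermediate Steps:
$E = -25$ ($E = 5 \left(-5\right) = -25$)
$119 + E \left(-15 - 31\right) = 119 - 25 \left(-15 - 31\right) = 119 - -1150 = 119 + 1150 = 1269$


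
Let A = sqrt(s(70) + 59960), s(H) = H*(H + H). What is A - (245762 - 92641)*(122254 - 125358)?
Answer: 475287584 + 8*sqrt(1090) ≈ 4.7529e+8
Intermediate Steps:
s(H) = 2*H**2 (s(H) = H*(2*H) = 2*H**2)
A = 8*sqrt(1090) (A = sqrt(2*70**2 + 59960) = sqrt(2*4900 + 59960) = sqrt(9800 + 59960) = sqrt(69760) = 8*sqrt(1090) ≈ 264.12)
A - (245762 - 92641)*(122254 - 125358) = 8*sqrt(1090) - (245762 - 92641)*(122254 - 125358) = 8*sqrt(1090) - 153121*(-3104) = 8*sqrt(1090) - 1*(-475287584) = 8*sqrt(1090) + 475287584 = 475287584 + 8*sqrt(1090)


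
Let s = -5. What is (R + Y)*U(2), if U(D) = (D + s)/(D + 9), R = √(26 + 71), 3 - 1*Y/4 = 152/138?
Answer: -524/253 - 3*√97/11 ≈ -4.7572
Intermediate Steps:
Y = 524/69 (Y = 12 - 608/138 = 12 - 4*76/69 = 12 - 304/69 = 524/69 ≈ 7.5942)
R = √97 ≈ 9.8489
U(D) = (-5 + D)/(9 + D) (U(D) = (D - 5)/(D + 9) = (-5 + D)/(9 + D))
(R + Y)*U(2) = (√97 + 524/69)*((-5 + 2)/(9 + 2)) = (524/69 + √97)*(-3/11) = -524/253 - 3*√97/11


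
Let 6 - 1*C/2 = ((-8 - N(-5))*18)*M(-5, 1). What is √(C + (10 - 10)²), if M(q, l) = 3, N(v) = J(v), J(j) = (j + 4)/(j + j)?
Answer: √22170/5 ≈ 29.779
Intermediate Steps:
J(j) = (4 + j)/(2*j) (J(j) = (4 + j)/((2*j)) = (4 + j)*(1/(2*j)) = (4 + j)/(2*j))
N(v) = (4 + v)/(2*v)
C = 4434/5 (C = 12 - 2*(-8 - (4 - 5)/(2*(-5)))*18*3 = 12 - 2*(-8 - (-1)*(-1)/(2*5))*18*3 = 12 - 2*(-8 - 1*⅒)*18*3 = 12 - 2*(-8 - ⅒)*18*3 = 12 - 2*(-81/10*18)*3 = 12 - (-1458)*3/5 = 12 - 2*(-2187/5) = 12 + 4374/5 = 4434/5 ≈ 886.80)
√(C + (10 - 10)²) = √(4434/5 + (10 - 10)²) = √(4434/5 + 0²) = √(4434/5 + 0) = √(4434/5) = √22170/5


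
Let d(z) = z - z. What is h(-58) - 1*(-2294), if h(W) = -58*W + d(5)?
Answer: 5658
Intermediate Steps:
d(z) = 0
h(W) = -58*W (h(W) = -58*W + 0 = -58*W)
h(-58) - 1*(-2294) = -58*(-58) - 1*(-2294) = 3364 + 2294 = 5658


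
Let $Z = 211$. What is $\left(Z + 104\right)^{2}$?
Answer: $99225$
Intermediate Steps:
$\left(Z + 104\right)^{2} = \left(211 + 104\right)^{2} = 315^{2} = 99225$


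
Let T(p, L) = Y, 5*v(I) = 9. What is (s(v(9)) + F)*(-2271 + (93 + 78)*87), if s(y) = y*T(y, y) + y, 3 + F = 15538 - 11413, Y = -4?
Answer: 259469298/5 ≈ 5.1894e+7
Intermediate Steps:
v(I) = 9/5 (v(I) = (1/5)*9 = 9/5)
T(p, L) = -4
F = 4122 (F = -3 + (15538 - 11413) = -3 + 4125 = 4122)
s(y) = -3*y (s(y) = y*(-4) + y = -4*y + y = -3*y)
(s(v(9)) + F)*(-2271 + (93 + 78)*87) = (-3*9/5 + 4122)*(-2271 + (93 + 78)*87) = (-27/5 + 4122)*(-2271 + 171*87) = 20583*(-2271 + 14877)/5 = (20583/5)*12606 = 259469298/5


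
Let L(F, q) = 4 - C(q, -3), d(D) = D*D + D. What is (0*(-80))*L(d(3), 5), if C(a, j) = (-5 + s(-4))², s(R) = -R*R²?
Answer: 0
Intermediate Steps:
s(R) = -R³
C(a, j) = 3481 (C(a, j) = (-5 - 1*(-4)³)² = (-5 - 1*(-64))² = (-5 + 64)² = 59² = 3481)
d(D) = D + D² (d(D) = D² + D = D + D²)
L(F, q) = -3477 (L(F, q) = 4 - 1*3481 = 4 - 3481 = -3477)
(0*(-80))*L(d(3), 5) = (0*(-80))*(-3477) = 0*(-3477) = 0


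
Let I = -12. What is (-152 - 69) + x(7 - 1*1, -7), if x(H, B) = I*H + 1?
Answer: -292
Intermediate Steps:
x(H, B) = 1 - 12*H (x(H, B) = -12*H + 1 = 1 - 12*H)
(-152 - 69) + x(7 - 1*1, -7) = (-152 - 69) + (1 - 12*(7 - 1*1)) = -221 + (1 - 12*(7 - 1)) = -221 + (1 - 12*6) = -221 + (1 - 72) = -221 - 71 = -292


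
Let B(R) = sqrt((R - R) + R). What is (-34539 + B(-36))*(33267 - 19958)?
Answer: -459679551 + 79854*I ≈ -4.5968e+8 + 79854.0*I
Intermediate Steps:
B(R) = sqrt(R) (B(R) = sqrt(0 + R) = sqrt(R))
(-34539 + B(-36))*(33267 - 19958) = (-34539 + sqrt(-36))*(33267 - 19958) = (-34539 + 6*I)*13309 = -459679551 + 79854*I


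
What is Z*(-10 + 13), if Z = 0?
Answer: 0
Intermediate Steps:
Z*(-10 + 13) = 0*(-10 + 13) = 0*3 = 0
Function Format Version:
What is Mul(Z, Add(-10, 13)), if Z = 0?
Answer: 0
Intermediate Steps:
Mul(Z, Add(-10, 13)) = Mul(0, Add(-10, 13)) = Mul(0, 3) = 0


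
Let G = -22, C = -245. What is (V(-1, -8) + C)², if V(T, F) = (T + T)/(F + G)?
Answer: 13498276/225 ≈ 59992.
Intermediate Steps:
V(T, F) = 2*T/(-22 + F) (V(T, F) = (T + T)/(F - 22) = (2*T)/(-22 + F) = 2*T/(-22 + F))
(V(-1, -8) + C)² = (2*(-1)/(-22 - 8) - 245)² = (2*(-1)/(-30) - 245)² = (2*(-1)*(-1/30) - 245)² = (1/15 - 245)² = (-3674/15)² = 13498276/225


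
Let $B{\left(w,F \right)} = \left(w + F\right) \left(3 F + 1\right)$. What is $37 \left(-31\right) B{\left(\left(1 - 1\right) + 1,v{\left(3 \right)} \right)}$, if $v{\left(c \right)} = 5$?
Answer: $-110112$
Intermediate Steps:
$B{\left(w,F \right)} = \left(1 + 3 F\right) \left(F + w\right)$ ($B{\left(w,F \right)} = \left(F + w\right) \left(1 + 3 F\right) = \left(1 + 3 F\right) \left(F + w\right)$)
$37 \left(-31\right) B{\left(\left(1 - 1\right) + 1,v{\left(3 \right)} \right)} = 37 \left(-31\right) \left(5 + \left(\left(1 - 1\right) + 1\right) + 3 \cdot 5^{2} + 3 \cdot 5 \left(\left(1 - 1\right) + 1\right)\right) = - 1147 \left(5 + \left(0 + 1\right) + 3 \cdot 25 + 3 \cdot 5 \left(0 + 1\right)\right) = - 1147 \left(5 + 1 + 75 + 3 \cdot 5 \cdot 1\right) = - 1147 \left(5 + 1 + 75 + 15\right) = \left(-1147\right) 96 = -110112$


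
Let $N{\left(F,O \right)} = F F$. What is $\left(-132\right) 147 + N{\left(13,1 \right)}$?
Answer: $-19235$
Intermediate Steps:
$N{\left(F,O \right)} = F^{2}$
$\left(-132\right) 147 + N{\left(13,1 \right)} = \left(-132\right) 147 + 13^{2} = -19404 + 169 = -19235$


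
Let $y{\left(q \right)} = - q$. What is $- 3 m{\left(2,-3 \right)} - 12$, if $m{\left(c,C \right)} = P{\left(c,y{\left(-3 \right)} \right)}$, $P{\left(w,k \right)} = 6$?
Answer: $-30$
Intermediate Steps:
$m{\left(c,C \right)} = 6$
$- 3 m{\left(2,-3 \right)} - 12 = \left(-3\right) 6 - 12 = -18 - 12 = -30$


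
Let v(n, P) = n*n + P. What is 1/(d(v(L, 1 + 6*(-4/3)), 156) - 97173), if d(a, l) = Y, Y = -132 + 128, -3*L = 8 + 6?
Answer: -1/97177 ≈ -1.0291e-5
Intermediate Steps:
L = -14/3 (L = -(8 + 6)/3 = -1/3*14 = -14/3 ≈ -4.6667)
v(n, P) = P + n**2 (v(n, P) = n**2 + P = P + n**2)
Y = -4
d(a, l) = -4
1/(d(v(L, 1 + 6*(-4/3)), 156) - 97173) = 1/(-4 - 97173) = 1/(-97177) = -1/97177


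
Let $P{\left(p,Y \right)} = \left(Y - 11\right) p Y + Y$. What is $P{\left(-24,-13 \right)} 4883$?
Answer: $-36627383$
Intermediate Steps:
$P{\left(p,Y \right)} = Y + Y p \left(-11 + Y\right)$ ($P{\left(p,Y \right)} = \left(Y - 11\right) p Y + Y = \left(-11 + Y\right) p Y + Y = p \left(-11 + Y\right) Y + Y = Y p \left(-11 + Y\right) + Y = Y + Y p \left(-11 + Y\right)$)
$P{\left(-24,-13 \right)} 4883 = - 13 \left(1 - -264 - -312\right) 4883 = - 13 \left(1 + 264 + 312\right) 4883 = \left(-13\right) 577 \cdot 4883 = \left(-7501\right) 4883 = -36627383$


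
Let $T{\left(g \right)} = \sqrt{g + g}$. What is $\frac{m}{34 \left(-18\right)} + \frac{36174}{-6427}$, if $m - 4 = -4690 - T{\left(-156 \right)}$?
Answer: $\frac{1329739}{655554} + \frac{i \sqrt{78}}{306} \approx 2.0284 + 0.028862 i$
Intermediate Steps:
$T{\left(g \right)} = \sqrt{2} \sqrt{g}$ ($T{\left(g \right)} = \sqrt{2 g} = \sqrt{2} \sqrt{g}$)
$m = -4686 - 2 i \sqrt{78}$ ($m = 4 - \left(4690 + \sqrt{2} \sqrt{-156}\right) = 4 - \left(4690 + \sqrt{2} \cdot 2 i \sqrt{39}\right) = 4 - \left(4690 + 2 i \sqrt{78}\right) = -4686 - 2 i \sqrt{78} \approx -4686.0 - 17.664 i$)
$\frac{m}{34 \left(-18\right)} + \frac{36174}{-6427} = \frac{-4686 - 2 i \sqrt{78}}{34 \left(-18\right)} + \frac{36174}{-6427} = \frac{-4686 - 2 i \sqrt{78}}{-612} + 36174 \left(- \frac{1}{6427}\right) = \left(-4686 - 2 i \sqrt{78}\right) \left(- \frac{1}{612}\right) - \frac{36174}{6427} = \left(\frac{781}{102} + \frac{i \sqrt{78}}{306}\right) - \frac{36174}{6427} = \frac{1329739}{655554} + \frac{i \sqrt{78}}{306}$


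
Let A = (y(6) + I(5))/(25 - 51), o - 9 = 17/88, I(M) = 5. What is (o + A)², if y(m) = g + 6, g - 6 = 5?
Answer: 91183401/1308736 ≈ 69.673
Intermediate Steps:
g = 11 (g = 6 + 5 = 11)
y(m) = 17 (y(m) = 11 + 6 = 17)
o = 809/88 (o = 9 + 17/88 = 809/88 ≈ 9.1932)
A = -11/13 (A = (17 + 5)/(25 - 51) = 22/(-26) = 22*(-1/26) = -11/13 ≈ -0.84615)
(o + A)² = (809/88 - 11/13)² = (9549/1144)² = 91183401/1308736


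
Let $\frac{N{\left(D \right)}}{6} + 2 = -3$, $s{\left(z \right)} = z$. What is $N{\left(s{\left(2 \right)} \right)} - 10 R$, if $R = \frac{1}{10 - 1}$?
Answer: $- \frac{280}{9} \approx -31.111$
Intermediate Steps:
$N{\left(D \right)} = -30$ ($N{\left(D \right)} = -12 + 6 \left(-3\right) = -12 - 18 = -30$)
$R = \frac{1}{9} \approx 0.11111$
$N{\left(s{\left(2 \right)} \right)} - 10 R = -30 - \frac{10}{9} = - \frac{280}{9}$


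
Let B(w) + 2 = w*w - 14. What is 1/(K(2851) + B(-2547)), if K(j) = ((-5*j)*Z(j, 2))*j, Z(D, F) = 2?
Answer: -1/74794817 ≈ -1.3370e-8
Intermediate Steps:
B(w) = -16 + w**2 (B(w) = -2 + (w*w - 14) = -2 + (w**2 - 14) = -2 + (-14 + w**2) = -16 + w**2)
K(j) = -10*j**2 (K(j) = (-5*j*2)*j = (-10*j)*j = -10*j**2)
1/(K(2851) + B(-2547)) = 1/(-10*2851**2 + (-16 + (-2547)**2)) = 1/(-10*8128201 + (-16 + 6487209)) = 1/(-81282010 + 6487193) = 1/(-74794817) = -1/74794817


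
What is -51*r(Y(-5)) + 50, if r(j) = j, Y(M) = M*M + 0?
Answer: -1225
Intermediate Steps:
Y(M) = M² (Y(M) = M² + 0 = M²)
-51*r(Y(-5)) + 50 = -51*(-5)² + 50 = -51*25 + 50 = -1275 + 50 = -1225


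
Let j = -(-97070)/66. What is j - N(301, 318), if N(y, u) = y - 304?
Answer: 48634/33 ≈ 1473.8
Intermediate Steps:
N(y, u) = -304 + y
j = 48535/33 (j = -(-97070)/66 = -571*(-85/33) = 48535/33 ≈ 1470.8)
j - N(301, 318) = 48535/33 - (-304 + 301) = 48535/33 - 1*(-3) = 48535/33 + 3 = 48634/33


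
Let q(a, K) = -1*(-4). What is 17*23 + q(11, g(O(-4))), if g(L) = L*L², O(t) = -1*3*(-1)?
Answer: 395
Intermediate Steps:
O(t) = 3 (O(t) = -3*(-1) = 3)
g(L) = L³
q(a, K) = 4
17*23 + q(11, g(O(-4))) = 17*23 + 4 = 391 + 4 = 395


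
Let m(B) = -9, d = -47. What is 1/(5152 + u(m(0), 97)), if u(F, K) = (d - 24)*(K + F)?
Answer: -1/1096 ≈ -0.00091241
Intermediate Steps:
u(F, K) = -71*F - 71*K (u(F, K) = (-47 - 24)*(K + F) = -71*(F + K) = -71*F - 71*K)
1/(5152 + u(m(0), 97)) = 1/(5152 + (-71*(-9) - 71*97)) = 1/(5152 + (639 - 6887)) = 1/(5152 - 6248) = 1/(-1096) = -1/1096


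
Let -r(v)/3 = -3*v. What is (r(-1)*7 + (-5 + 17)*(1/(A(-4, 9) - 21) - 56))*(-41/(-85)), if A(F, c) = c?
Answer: -30176/85 ≈ -355.01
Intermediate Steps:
r(v) = 9*v (r(v) = -(-9)*v = 9*v)
(r(-1)*7 + (-5 + 17)*(1/(A(-4, 9) - 21) - 56))*(-41/(-85)) = ((9*(-1))*7 + (-5 + 17)*(1/(9 - 21) - 56))*(-41/(-85)) = (-9*7 + 12*(1/(-12) - 56))*(-41*(-1/85)) = (-63 + 12*(-1/12 - 56))*(41/85) = (-63 + 12*(-673/12))*(41/85) = (-63 - 673)*(41/85) = -736*41/85 = -30176/85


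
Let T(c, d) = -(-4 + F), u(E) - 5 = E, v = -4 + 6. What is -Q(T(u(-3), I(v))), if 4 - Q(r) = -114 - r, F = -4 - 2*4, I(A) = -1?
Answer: -134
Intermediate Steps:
v = 2
F = -12 (F = -4 - 8 = -12)
u(E) = 5 + E
T(c, d) = 16 (T(c, d) = -(-4 - 12) = -1*(-16) = 16)
Q(r) = 118 + r (Q(r) = 4 - (-114 - r) = 4 + (114 + r) = 118 + r)
-Q(T(u(-3), I(v))) = -(118 + 16) = -1*134 = -134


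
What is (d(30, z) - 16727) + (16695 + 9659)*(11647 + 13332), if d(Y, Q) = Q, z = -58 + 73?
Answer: 658279854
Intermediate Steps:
z = 15
(d(30, z) - 16727) + (16695 + 9659)*(11647 + 13332) = (15 - 16727) + (16695 + 9659)*(11647 + 13332) = -16712 + 26354*24979 = -16712 + 658296566 = 658279854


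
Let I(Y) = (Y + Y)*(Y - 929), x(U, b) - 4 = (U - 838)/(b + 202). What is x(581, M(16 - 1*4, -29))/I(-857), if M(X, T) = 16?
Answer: 615/667342472 ≈ 9.2157e-7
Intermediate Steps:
x(U, b) = 4 + (-838 + U)/(202 + b) (x(U, b) = 4 + (U - 838)/(b + 202) = 4 + (-838 + U)/(202 + b))
I(Y) = 2*Y*(-929 + Y) (I(Y) = (2*Y)*(-929 + Y) = 2*Y*(-929 + Y))
x(581, M(16 - 1*4, -29))/I(-857) = ((-30 + 581 + 4*16)/(202 + 16))/((2*(-857)*(-929 - 857))) = ((-30 + 581 + 64)/218)/((2*(-857)*(-1786))) = ((1/218)*615)/3061204 = (615/218)*(1/3061204) = 615/667342472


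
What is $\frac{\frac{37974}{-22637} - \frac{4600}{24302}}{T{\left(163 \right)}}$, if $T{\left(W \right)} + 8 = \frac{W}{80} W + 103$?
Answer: $- \frac{41078973920}{9398599867603} \approx -0.0043708$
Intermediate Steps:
$T{\left(W \right)} = 95 + \frac{W^{2}}{80}$ ($T{\left(W \right)} = -8 + \left(\frac{W}{80} W + 103\right) = -8 + \left(\frac{W^{2}}{80} + 103\right) = -8 + \left(103 + \frac{W^{2}}{80}\right) = 95 + \frac{W^{2}}{80}$)
$\frac{\frac{37974}{-22637} - \frac{4600}{24302}}{T{\left(163 \right)}} = \frac{\frac{37974}{-22637} - \frac{4600}{24302}}{95 + \frac{163^{2}}{80}} = \frac{37974 \left(- \frac{1}{22637}\right) - \frac{2300}{12151}}{95 + \frac{1}{80} \cdot 26569} = \frac{- \frac{37974}{22637} - \frac{2300}{12151}}{95 + \frac{26569}{80}} = - \frac{513487174}{275062187 \cdot \frac{34169}{80}} = \left(- \frac{513487174}{275062187}\right) \frac{80}{34169} = - \frac{41078973920}{9398599867603}$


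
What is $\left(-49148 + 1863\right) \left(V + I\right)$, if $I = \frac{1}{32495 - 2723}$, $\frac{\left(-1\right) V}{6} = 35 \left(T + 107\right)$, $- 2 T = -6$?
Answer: $\frac{32519464314715}{29772} \approx 1.0923 \cdot 10^{9}$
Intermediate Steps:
$T = 3$ ($T = \left(- \frac{1}{2}\right) \left(-6\right) = 3$)
$V = -23100$ ($V = - 6 \cdot 35 \left(3 + 107\right) = - 6 \cdot 35 \cdot 110 = \left(-6\right) 3850 = -23100$)
$I = \frac{1}{29772} \approx 3.3589 \cdot 10^{-5}$
$\left(-49148 + 1863\right) \left(V + I\right) = \left(-49148 + 1863\right) \left(-23100 + \frac{1}{29772}\right) = \left(-47285\right) \left(- \frac{687733199}{29772}\right) = \frac{32519464314715}{29772}$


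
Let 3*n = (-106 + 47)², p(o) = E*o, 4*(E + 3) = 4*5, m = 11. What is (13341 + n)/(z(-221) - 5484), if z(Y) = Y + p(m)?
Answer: -43504/17049 ≈ -2.5517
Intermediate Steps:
E = 2 (E = -3 + (4*5)/4 = -3 + (¼)*20 = -3 + 5 = 2)
p(o) = 2*o
n = 3481/3 (n = (-106 + 47)²/3 = (⅓)*(-59)² = (⅓)*3481 = 3481/3 ≈ 1160.3)
z(Y) = 22 + Y (z(Y) = Y + 2*11 = Y + 22 = 22 + Y)
(13341 + n)/(z(-221) - 5484) = (13341 + 3481/3)/((22 - 221) - 5484) = 43504/(3*(-199 - 5484)) = (43504/3)/(-5683) = (43504/3)*(-1/5683) = -43504/17049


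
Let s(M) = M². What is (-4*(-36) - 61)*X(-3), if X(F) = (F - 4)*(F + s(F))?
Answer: -3486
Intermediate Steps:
X(F) = (-4 + F)*(F + F²) (X(F) = (F - 4)*(F + F²) = (-4 + F)*(F + F²))
(-4*(-36) - 61)*X(-3) = (-4*(-36) - 61)*(-3*(-4 + (-3)² - 3*(-3))) = (144 - 61)*(-3*(-4 + 9 + 9)) = 83*(-3*14) = 83*(-42) = -3486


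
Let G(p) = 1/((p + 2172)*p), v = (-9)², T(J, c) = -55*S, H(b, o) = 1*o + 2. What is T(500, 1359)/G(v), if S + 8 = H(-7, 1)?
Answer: 50185575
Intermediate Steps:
H(b, o) = 2 + o (H(b, o) = o + 2 = 2 + o)
S = -5 (S = -8 + (2 + 1) = -8 + 3 = -5)
T(J, c) = 275 (T(J, c) = -55*(-5) = 275)
v = 81
G(p) = 1/(p*(2172 + p)) (G(p) = 1/((2172 + p)*p) = 1/(p*(2172 + p)))
T(500, 1359)/G(v) = 275/((1/(81*(2172 + 81)))) = 275/(((1/81)/2253)) = 275/(((1/81)*(1/2253))) = 275/(1/182493) = 275*182493 = 50185575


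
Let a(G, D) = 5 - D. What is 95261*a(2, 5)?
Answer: 0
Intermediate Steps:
95261*a(2, 5) = 95261*(5 - 1*5) = 95261*(5 - 5) = 95261*0 = 0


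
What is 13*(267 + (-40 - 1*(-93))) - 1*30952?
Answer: -26792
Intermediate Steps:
13*(267 + (-40 - 1*(-93))) - 1*30952 = 13*(267 + (-40 + 93)) - 30952 = 13*(267 + 53) - 30952 = 13*320 - 30952 = 4160 - 30952 = -26792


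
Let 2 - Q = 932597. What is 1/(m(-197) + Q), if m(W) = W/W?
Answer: -1/932594 ≈ -1.0723e-6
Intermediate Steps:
Q = -932595 (Q = 2 - 1*932597 = 2 - 932597 = -932595)
m(W) = 1
1/(m(-197) + Q) = 1/(1 - 932595) = 1/(-932594) = -1/932594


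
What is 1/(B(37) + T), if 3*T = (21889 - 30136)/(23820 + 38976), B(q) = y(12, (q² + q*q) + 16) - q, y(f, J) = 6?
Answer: -62796/1949425 ≈ -0.032213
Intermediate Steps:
B(q) = 6 - q
T = -2749/62796 (T = ((21889 - 30136)/(23820 + 38976))/3 = (-8247/62796)/3 = (-8247*1/62796)/3 = (⅓)*(-2749/20932) = -2749/62796 ≈ -0.043777)
1/(B(37) + T) = 1/((6 - 1*37) - 2749/62796) = 1/((6 - 37) - 2749/62796) = 1/(-31 - 2749/62796) = 1/(-1949425/62796) = -62796/1949425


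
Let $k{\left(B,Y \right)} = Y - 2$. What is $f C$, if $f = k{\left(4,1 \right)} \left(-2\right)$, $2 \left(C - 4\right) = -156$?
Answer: $-148$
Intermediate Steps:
$C = -74$ ($C = 4 + \frac{1}{2} \left(-156\right) = 4 - 78 = -74$)
$k{\left(B,Y \right)} = -2 + Y$
$f = 2$ ($f = \left(-2 + 1\right) \left(-2\right) = \left(-1\right) \left(-2\right) = 2$)
$f C = 2 \left(-74\right) = -148$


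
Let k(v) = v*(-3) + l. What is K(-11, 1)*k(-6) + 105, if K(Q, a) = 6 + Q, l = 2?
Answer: 5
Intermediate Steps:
k(v) = 2 - 3*v (k(v) = v*(-3) + 2 = -3*v + 2 = 2 - 3*v)
K(-11, 1)*k(-6) + 105 = (6 - 11)*(2 - 3*(-6)) + 105 = -5*(2 + 18) + 105 = -5*20 + 105 = -100 + 105 = 5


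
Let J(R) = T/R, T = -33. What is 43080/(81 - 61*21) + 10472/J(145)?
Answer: -1381477/30 ≈ -46049.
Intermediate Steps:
J(R) = -33/R
43080/(81 - 61*21) + 10472/J(145) = 43080/(81 - 61*21) + 10472/((-33/145)) = 43080/(81 - 1281) + 10472/((-33*1/145)) = 43080/(-1200) + 10472/(-33/145) = 43080*(-1/1200) + 10472*(-145/33) = -359/10 - 138040/3 = -1381477/30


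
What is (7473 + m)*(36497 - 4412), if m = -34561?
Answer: -869118480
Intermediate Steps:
(7473 + m)*(36497 - 4412) = (7473 - 34561)*(36497 - 4412) = -27088*32085 = -869118480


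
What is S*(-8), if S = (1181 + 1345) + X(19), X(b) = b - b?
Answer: -20208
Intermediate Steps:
X(b) = 0
S = 2526 (S = (1181 + 1345) + 0 = 2526 + 0 = 2526)
S*(-8) = 2526*(-8) = -20208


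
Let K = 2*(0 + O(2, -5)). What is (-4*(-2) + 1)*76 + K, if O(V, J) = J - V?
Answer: 670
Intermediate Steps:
K = -14 (K = 2*(0 + (-5 - 1*2)) = 2*(0 + (-5 - 2)) = 2*(0 - 7) = 2*(-7) = -14)
(-4*(-2) + 1)*76 + K = (-4*(-2) + 1)*76 - 14 = (8 + 1)*76 - 14 = 9*76 - 14 = 684 - 14 = 670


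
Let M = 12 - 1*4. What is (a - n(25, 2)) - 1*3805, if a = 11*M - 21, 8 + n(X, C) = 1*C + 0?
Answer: -3732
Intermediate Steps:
M = 8 (M = 12 - 4 = 8)
n(X, C) = -8 + C (n(X, C) = -8 + (1*C + 0) = -8 + (C + 0) = -8 + C)
a = 67 (a = 11*8 - 21 = 88 - 21 = 67)
(a - n(25, 2)) - 1*3805 = (67 - (-8 + 2)) - 1*3805 = (67 - 1*(-6)) - 3805 = (67 + 6) - 3805 = 73 - 3805 = -3732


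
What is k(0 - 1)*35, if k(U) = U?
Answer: -35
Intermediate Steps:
k(0 - 1)*35 = (0 - 1)*35 = -1*35 = -35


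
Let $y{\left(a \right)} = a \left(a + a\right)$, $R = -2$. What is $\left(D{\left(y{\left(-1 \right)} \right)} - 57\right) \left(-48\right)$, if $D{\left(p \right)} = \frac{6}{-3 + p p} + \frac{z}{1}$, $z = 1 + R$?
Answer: $2496$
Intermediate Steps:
$y{\left(a \right)} = 2 a^{2}$ ($y{\left(a \right)} = a 2 a = 2 a^{2}$)
$z = -1$ ($z = 1 - 2 = -1$)
$D{\left(p \right)} = -1 + \frac{6}{-3 + p^{2}}$ ($D{\left(p \right)} = \frac{6}{-3 + p p} - 1^{-1} = \frac{6}{-3 + p^{2}} - 1 = -1 + \frac{6}{-3 + p^{2}}$)
$\left(D{\left(y{\left(-1 \right)} \right)} - 57\right) \left(-48\right) = \left(\frac{9 - \left(2 \left(-1\right)^{2}\right)^{2}}{-3 + \left(2 \left(-1\right)^{2}\right)^{2}} - 57\right) \left(-48\right) = \left(\frac{9 - \left(2 \cdot 1\right)^{2}}{-3 + \left(2 \cdot 1\right)^{2}} - 57\right) \left(-48\right) = \left(\frac{9 - 2^{2}}{-3 + 2^{2}} - 57\right) \left(-48\right) = \left(\frac{9 - 4}{-3 + 4} - 57\right) \left(-48\right) = \left(\frac{9 - 4}{1} - 57\right) \left(-48\right) = \left(1 \cdot 5 - 57\right) \left(-48\right) = \left(5 - 57\right) \left(-48\right) = \left(-52\right) \left(-48\right) = 2496$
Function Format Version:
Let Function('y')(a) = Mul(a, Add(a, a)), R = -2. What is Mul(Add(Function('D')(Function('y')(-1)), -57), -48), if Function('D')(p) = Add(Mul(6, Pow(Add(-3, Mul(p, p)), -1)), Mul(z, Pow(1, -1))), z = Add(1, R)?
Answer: 2496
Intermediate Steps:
Function('y')(a) = Mul(2, Pow(a, 2)) (Function('y')(a) = Mul(a, Mul(2, a)) = Mul(2, Pow(a, 2)))
z = -1 (z = Add(1, -2) = -1)
Function('D')(p) = Add(-1, Mul(6, Pow(Add(-3, Pow(p, 2)), -1))) (Function('D')(p) = Add(Mul(6, Pow(Add(-3, Mul(p, p)), -1)), Mul(-1, Pow(1, -1))) = Add(Mul(6, Pow(Add(-3, Pow(p, 2)), -1)), Mul(-1, 1)) = Add(Mul(6, Pow(Add(-3, Pow(p, 2)), -1)), -1) = Add(-1, Mul(6, Pow(Add(-3, Pow(p, 2)), -1))))
Mul(Add(Function('D')(Function('y')(-1)), -57), -48) = Mul(Add(Mul(Pow(Add(-3, Pow(Mul(2, Pow(-1, 2)), 2)), -1), Add(9, Mul(-1, Pow(Mul(2, Pow(-1, 2)), 2)))), -57), -48) = Mul(Add(Mul(Pow(Add(-3, Pow(Mul(2, 1), 2)), -1), Add(9, Mul(-1, Pow(Mul(2, 1), 2)))), -57), -48) = Mul(Add(Mul(Pow(Add(-3, Pow(2, 2)), -1), Add(9, Mul(-1, Pow(2, 2)))), -57), -48) = Mul(Add(Mul(Pow(Add(-3, 4), -1), Add(9, Mul(-1, 4))), -57), -48) = Mul(Add(Mul(Pow(1, -1), Add(9, -4)), -57), -48) = Mul(Add(Mul(1, 5), -57), -48) = Mul(Add(5, -57), -48) = Mul(-52, -48) = 2496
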